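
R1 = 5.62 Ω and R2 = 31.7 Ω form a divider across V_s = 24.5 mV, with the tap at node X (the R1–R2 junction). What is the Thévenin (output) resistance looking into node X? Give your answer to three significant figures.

R_th ≈ 4.77 Ω

Looking into X with the source shorted: R_th = R1·R2/(R1+R2) = 5.620 × 31.7/37.32 = 4.774 Ω.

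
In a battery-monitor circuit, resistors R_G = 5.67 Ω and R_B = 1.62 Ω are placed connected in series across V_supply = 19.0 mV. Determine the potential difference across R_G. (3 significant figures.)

Series total: ΣR = 5.67 + 1.62 = 7.290 Ω.
By the voltage-divider rule, V = 19.0 × 5.670/7.290 = 14.78 mV.

V ≈ 14.8 mV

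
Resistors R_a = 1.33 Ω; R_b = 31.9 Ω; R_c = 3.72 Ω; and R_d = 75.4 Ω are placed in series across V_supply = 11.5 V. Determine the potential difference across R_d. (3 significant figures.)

Series total: ΣR = 1.33 + 31.9 + 3.72 + 75.4 = 112.4 Ω.
By the voltage-divider rule, V = 11.5 × 75.40/112.4 = 7.718 V.

V ≈ 7.72 V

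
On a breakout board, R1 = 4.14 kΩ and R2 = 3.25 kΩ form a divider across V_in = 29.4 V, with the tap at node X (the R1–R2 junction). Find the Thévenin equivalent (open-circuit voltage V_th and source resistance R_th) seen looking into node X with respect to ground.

V_th ≈ 12.9 V, R_th ≈ 1.82 kΩ

With X open, the divider is unloaded: V_th = 29.4 × 3.25/7.390 = 12.93 V.
Looking into X with the source shorted: R_th = R1·R2/(R1+R2) = 4.140 × 3.25/7.390 = 1.821 kΩ.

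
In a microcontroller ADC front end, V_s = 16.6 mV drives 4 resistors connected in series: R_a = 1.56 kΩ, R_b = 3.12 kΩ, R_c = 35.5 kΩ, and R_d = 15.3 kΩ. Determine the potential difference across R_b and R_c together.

V ≈ 11.6 mV

Series total: ΣR = 1.56 + 3.12 + 35.5 + 15.3 = 55.48 kΩ.
R_{R_b..R_c} = 3.12 + 35.5 = 38.62 kΩ.
V = V_s · R/ΣR = 16.6 × 0.6961 = 11.56 mV.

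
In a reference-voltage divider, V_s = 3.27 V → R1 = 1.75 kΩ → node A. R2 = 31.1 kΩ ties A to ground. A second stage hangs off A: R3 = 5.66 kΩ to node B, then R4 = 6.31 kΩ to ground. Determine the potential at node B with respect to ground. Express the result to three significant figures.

V_B ≈ 1.43 V

Looking into the second stage from A: R3 + R4 = 11.97 kΩ appears in parallel with R2.
R2 ‖ (R3+R4) = 8.643 kΩ.
So V_A = 3.27 × 0.8316 = 2.719 V.
Stage 2 is unloaded, so V_B = V_A · R4/(R3+R4) = 2.719 × 6.31/11.97 = 1.434 V.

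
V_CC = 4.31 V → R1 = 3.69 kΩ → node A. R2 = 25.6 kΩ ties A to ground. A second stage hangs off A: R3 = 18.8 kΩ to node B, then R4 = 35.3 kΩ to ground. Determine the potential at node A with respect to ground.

V_A ≈ 3.56 V

Node A sees R2 in parallel with the series input of stage 2, R3 + R4 = 54.10 kΩ.
R2 ‖ (R3+R4) = 17.38 kΩ.
First divider: V_A = V_CC · 17.38/(3.69 + 17.38) = 3.555 V.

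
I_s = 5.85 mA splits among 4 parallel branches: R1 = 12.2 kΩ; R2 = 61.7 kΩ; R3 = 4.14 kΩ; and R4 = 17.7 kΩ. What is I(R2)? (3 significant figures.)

I ≈ 0.239 mA

Conductances: ΣG = 1/12.2 + 1/61.7 + 1/4.14 + 1/17.7 = 0.3962 (1/kΩ).
By the current-divider rule, I = I_s · G_k/ΣG = 5.85 × 0.04091 = 0.2393 mA.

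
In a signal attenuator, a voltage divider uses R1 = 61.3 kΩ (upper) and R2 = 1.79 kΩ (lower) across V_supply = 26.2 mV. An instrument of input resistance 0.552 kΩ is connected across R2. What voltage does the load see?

V_out ≈ 0.179 mV

The load sits in parallel with R2, giving an effective lower resistance R2' = R2·R_L/(R2+R_L) = 0.4219 kΩ.
Now apply the divider: V_out = 26.2 × 0.006835 = 0.1791 mV.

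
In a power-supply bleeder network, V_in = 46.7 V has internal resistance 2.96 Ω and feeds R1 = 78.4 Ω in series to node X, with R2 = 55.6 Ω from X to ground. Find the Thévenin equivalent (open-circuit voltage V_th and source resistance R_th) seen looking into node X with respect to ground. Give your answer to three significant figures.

R1' = 2.96 + 78.4 = 81.36 Ω (source resistance + R1).
With X open, the divider is unloaded: V_th = 46.7 × 55.6/137.0 = 18.96 V.
Zeroing V_in shorts the top of R1' to ground, so R_th = R1' ‖ R2 = 33.03 Ω.

V_th ≈ 19.0 V, R_th ≈ 33.0 Ω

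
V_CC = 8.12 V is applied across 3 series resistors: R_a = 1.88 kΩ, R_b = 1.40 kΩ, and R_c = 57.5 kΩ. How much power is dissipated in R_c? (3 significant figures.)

Series current I = V_CC/ΣR = 8.12/60.78 = 0.1336 mA.
P = I²R = 0.01785 × 57.5 = 1.026 mW.

P ≈ 1.03 mW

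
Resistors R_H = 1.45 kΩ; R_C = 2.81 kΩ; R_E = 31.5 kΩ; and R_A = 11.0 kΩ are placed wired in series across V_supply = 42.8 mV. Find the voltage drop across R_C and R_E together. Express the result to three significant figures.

V ≈ 31.4 mV

ΣR = 1.45 + 2.81 + 31.5 + 11.0 = 46.76 kΩ.
R_{R_C..R_E} = 2.81 + 31.5 = 34.31 kΩ.
Voltage divider: V = V_supply · (34.31 / 46.76) = 42.8 × 0.7337 = 31.40 mV.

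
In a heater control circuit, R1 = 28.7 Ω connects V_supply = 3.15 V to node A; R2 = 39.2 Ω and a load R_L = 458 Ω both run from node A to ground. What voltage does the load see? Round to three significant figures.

V_out ≈ 1.76 V

The load sits in parallel with R2, giving an effective lower resistance R2' = R2·R_L/(R2+R_L) = 36.11 Ω.
Voltage divider with the loaded lower leg: V_out = 3.15 × 36.11/(28.7 + 36.11) = 3.15 × 0.5572 = 1.755 V.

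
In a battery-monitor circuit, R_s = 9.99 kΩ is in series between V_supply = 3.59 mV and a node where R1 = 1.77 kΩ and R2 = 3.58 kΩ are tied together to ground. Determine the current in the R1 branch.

I ≈ 0.215 µA

Combine the parallel branches: R_p = (1/1.77 + 1/3.58)⁻¹ = 1.184 kΩ.
V_A by voltage divider: V_A = 3.59 × 1.184/(9.99 + 1.184) = 0.3805 mV.
Branch current I = V_A/R1 = 0.3805/1.77 = 0.2150 µA.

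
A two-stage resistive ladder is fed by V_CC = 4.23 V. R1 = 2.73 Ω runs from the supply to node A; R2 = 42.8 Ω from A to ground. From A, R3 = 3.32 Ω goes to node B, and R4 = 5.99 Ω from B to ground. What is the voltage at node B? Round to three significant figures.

The second stage (R3 + R4 = 9.310 Ω) loads node A in parallel with R2.
R2 ‖ (R3+R4) = 7.647 Ω.
V_A = 4.23 × 7.647/(2.73 + 7.647) = 3.117 V.
Then the unloaded second divider: V_B = V_A × R4/(R3+R4) = 3.117 × 0.6434 = 2.006 V.

V_B ≈ 2.01 V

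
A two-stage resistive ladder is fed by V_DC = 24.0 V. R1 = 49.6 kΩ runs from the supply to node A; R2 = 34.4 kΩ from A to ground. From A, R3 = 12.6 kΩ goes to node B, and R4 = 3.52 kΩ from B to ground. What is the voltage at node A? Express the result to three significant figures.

V_A ≈ 4.35 V

Node A sees R2 in parallel with the series input of stage 2, R3 + R4 = 16.12 kΩ.
Effective lower resistance at A: R2 ‖ 16.12 = 10.98 kΩ.
First divider: V_A = V_DC · 10.98/(49.6 + 10.98) = 4.349 V.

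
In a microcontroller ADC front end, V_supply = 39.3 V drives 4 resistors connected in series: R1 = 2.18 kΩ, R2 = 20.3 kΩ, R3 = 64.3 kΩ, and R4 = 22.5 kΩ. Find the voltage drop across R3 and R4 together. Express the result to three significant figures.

V ≈ 31.2 V

ΣR = 2.18 + 20.3 + 64.3 + 22.5 = 109.3 kΩ.
R_{R3..R4} = 64.3 + 22.5 = 86.80 kΩ.
Voltage divider: V = V_supply · (86.80 / 109.3) = 39.3 × 0.7943 = 31.22 V.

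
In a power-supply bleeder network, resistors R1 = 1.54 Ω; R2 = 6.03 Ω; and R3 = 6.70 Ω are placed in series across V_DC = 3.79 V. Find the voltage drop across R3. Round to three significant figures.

ΣR = 1.54 + 6.03 + 6.70 = 14.27 Ω.
By the voltage-divider rule, V = 3.79 × 6.700/14.27 = 1.779 V.

V ≈ 1.78 V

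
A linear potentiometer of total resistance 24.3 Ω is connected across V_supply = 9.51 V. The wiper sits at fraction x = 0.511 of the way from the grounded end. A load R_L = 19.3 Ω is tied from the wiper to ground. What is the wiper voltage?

V_out ≈ 3.70 V

The pot divides into 11.88 Ω above the wiper and 12.42 Ω below.
(x·R_p) ‖ R_L = 7.556 Ω.
V_out = 9.51 × 7.556/(11.88 + 7.556) = 3.697 V.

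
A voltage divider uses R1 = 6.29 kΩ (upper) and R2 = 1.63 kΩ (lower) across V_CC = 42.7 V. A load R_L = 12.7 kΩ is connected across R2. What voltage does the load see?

V_out ≈ 7.98 V

First combine the lower leg with the load: R2 ‖ R_L = 1.445 kΩ.
Then V_out = V_CC · R2'/(R1 + R2') = 42.7 × 1.445/7.735 = 7.975 V.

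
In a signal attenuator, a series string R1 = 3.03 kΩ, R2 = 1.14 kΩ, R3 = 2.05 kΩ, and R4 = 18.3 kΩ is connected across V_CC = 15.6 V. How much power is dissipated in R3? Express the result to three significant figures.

Series current I = V_CC/ΣR = 15.6/24.52 = 0.6362 mA.
P(R3) = I²·R3 = (0.6362)² × 2.05 = 0.8298 mW.

P ≈ 0.830 mW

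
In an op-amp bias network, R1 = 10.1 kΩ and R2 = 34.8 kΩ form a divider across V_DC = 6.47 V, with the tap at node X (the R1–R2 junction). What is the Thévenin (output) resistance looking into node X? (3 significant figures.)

R_th ≈ 7.83 kΩ

Zeroing V_DC shorts the top of R1 to ground, so R_th = R1 ‖ R2 = 7.828 kΩ.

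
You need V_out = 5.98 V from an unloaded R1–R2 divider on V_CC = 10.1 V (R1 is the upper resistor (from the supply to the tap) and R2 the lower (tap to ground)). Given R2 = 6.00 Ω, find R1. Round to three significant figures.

R1 ≈ 4.13 Ω

V_out/V_CC = R2/(R1+R2) = 0.5921.
So R1 = R2 · (V_CC/V_out − 1) = 6.00 × (10.1/5.98 − 1) = 6.00 × 0.6890 = 4.134 Ω.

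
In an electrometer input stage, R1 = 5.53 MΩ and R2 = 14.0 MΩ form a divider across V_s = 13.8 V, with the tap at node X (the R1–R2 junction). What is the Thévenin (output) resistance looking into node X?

Looking into X with the source shorted: R_th = R1·R2/(R1+R2) = 5.530 × 14.0/19.53 = 3.964 MΩ.

R_th ≈ 3.96 MΩ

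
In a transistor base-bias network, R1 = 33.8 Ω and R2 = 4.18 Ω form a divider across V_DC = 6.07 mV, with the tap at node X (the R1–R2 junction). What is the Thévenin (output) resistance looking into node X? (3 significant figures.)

Zeroing V_DC shorts the top of R1 to ground, so R_th = R1 ‖ R2 = 3.720 Ω.

R_th ≈ 3.72 Ω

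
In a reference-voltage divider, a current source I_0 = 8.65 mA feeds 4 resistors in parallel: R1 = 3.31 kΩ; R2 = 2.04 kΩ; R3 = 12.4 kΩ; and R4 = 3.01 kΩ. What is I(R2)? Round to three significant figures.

I ≈ 3.52 mA

ΣG = 1/3.31 + 1/2.04 + 1/12.4 + 1/3.01 = 1.205.
By the current-divider rule, I = I_0 · G_k/ΣG = 8.65 × 0.4067 = 3.518 mA.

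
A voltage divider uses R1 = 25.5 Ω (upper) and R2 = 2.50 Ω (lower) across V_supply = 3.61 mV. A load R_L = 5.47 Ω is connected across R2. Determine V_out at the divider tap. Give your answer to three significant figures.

V_out ≈ 0.228 mV

First combine the lower leg with the load: R2 ‖ R_L = 1.716 Ω.
Voltage divider with the loaded lower leg: V_out = 3.61 × 1.716/(25.5 + 1.716) = 3.61 × 0.06304 = 0.2276 mV.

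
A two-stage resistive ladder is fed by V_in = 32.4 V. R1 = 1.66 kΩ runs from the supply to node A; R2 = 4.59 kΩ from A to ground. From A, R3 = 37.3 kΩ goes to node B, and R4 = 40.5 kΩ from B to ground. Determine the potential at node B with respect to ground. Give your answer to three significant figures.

The second stage (R3 + R4 = 77.80 kΩ) loads node A in parallel with R2.
R2 ‖ (R3+R4) = 4.334 kΩ.
First divider: V_A = V_in · 4.334/(1.66 + 4.334) = 23.43 V.
V_B = V_A × 0.5206 = 12.20 V.

V_B ≈ 12.2 V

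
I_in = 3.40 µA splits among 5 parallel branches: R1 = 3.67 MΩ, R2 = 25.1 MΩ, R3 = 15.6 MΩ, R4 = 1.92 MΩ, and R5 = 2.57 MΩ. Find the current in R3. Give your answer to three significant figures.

I ≈ 0.169 µA

ΣG = 1/3.67 + 1/25.1 + 1/15.6 + 1/1.92 + 1/2.57 = 1.286.
By the current-divider rule, I = I_in · G_k/ΣG = 3.40 × 0.04983 = 0.1694 µA.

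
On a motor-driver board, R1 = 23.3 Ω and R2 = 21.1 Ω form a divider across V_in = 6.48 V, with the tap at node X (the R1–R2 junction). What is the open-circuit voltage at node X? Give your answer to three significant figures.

V_th ≈ 3.08 V

With X open, the divider is unloaded: V_th = 6.48 × 21.1/44.40 = 3.079 V.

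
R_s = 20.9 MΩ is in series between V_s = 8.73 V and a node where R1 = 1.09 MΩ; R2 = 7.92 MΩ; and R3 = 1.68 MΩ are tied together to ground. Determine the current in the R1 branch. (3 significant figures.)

I ≈ 0.227 µA

Parallel bank: R_p = 1/(1/1.09 + 1/7.92 + 1/1.68) = 0.6102 MΩ.
Node voltage V_A = V_s · R_p/(R_s + R_p) = 8.73 × 0.02837 = 0.2476 V.
I(R1) = V_A / R1 = 0.2476/1.09 = 0.2272 µA.
(Equivalently: I_total = 0.4059 µA, then current-divider fraction G_k/ΣG = 0.5598.)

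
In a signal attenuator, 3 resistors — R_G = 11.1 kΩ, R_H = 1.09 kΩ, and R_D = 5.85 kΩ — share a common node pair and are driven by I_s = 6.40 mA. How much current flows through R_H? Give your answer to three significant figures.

ΣG = 1/11.1 + 1/1.09 + 1/5.85 = 1.178.
R_H takes the fraction G_k/ΣG = 0.9174/1.178 = 0.7785, so I = 6.40 × 0.7785 = 4.982 mA.

I ≈ 4.98 mA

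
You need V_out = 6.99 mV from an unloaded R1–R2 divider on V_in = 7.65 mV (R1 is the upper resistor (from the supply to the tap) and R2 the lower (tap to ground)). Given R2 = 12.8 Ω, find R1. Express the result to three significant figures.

V_out/V_in = R2/(R1+R2) = 0.9137.
R1 = R2·(1/k − 1) = 12.8 × 0.09442 = 1.209 Ω.

R1 ≈ 1.21 Ω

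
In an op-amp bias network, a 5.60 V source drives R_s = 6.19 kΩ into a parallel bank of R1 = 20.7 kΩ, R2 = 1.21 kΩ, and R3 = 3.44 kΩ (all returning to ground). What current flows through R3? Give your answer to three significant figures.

I ≈ 0.198 mA

Parallel bank: R_p = 1/(1/20.7 + 1/1.21 + 1/3.44) = 0.8580 kΩ.
V_A = 5.60 × 0.8580/7.048 = 0.6817 V.
Branch current I = V_A/R3 = 0.6817/3.44 = 0.1982 mA.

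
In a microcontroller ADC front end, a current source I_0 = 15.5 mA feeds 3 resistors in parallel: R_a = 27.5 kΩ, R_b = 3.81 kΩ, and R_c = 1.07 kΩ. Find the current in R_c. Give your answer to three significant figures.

I ≈ 11.7 mA

Conductances: ΣG = 1/27.5 + 1/3.81 + 1/1.07 = 1.233 (1/kΩ).
R_c takes the fraction G_k/ΣG = 0.9346/1.233 = 0.7577, so I = 15.5 × 0.7577 = 11.74 mA.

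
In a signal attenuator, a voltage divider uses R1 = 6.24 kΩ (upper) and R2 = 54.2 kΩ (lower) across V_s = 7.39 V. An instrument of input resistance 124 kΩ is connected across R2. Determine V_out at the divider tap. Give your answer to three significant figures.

V_out ≈ 6.34 V

The load sits in parallel with R2, giving an effective lower resistance R2' = R2·R_L/(R2+R_L) = 37.71 kΩ.
Then V_out = V_s · R2'/(R1 + R2') = 7.39 × 37.71/43.95 = 6.341 V.
(Unloaded it would be 6.63 V; the load pulls it down.)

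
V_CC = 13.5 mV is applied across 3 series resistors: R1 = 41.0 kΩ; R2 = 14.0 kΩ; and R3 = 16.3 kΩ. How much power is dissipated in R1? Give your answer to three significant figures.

The common current is I = 13.5/71.30 = 0.1893 µA.
P(R1) = I²·R1 = (0.1893)² × 41.0 = 1.470 nW.

P ≈ 1.47 nW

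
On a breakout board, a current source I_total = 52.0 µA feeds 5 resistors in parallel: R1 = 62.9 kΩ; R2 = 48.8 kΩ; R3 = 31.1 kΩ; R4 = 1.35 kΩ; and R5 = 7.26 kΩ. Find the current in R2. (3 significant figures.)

I ≈ 1.13 µA

Total conductance ΣG = 1/62.9 + 1/48.8 + 1/31.1 + 1/1.35 + 1/7.26 = 0.9470 (units of 1/kΩ).
R2 takes the fraction G_k/ΣG = 0.02049/0.9470 = 0.02164, so I = 52.0 × 0.02164 = 1.125 µA.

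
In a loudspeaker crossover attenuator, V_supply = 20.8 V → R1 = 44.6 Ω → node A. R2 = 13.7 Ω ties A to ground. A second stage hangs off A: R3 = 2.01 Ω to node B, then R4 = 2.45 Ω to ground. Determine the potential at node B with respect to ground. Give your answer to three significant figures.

Node A sees R2 in parallel with the series input of stage 2, R3 + R4 = 4.460 Ω.
Effective lower resistance at A: R2 ‖ 4.460 = 3.365 Ω.
V_A = 20.8 × 3.365/(44.6 + 3.365) = 1.459 V.
Stage 2 is unloaded, so V_B = V_A · R4/(R3+R4) = 1.459 × 2.45/4.460 = 0.8015 V.

V_B ≈ 0.802 V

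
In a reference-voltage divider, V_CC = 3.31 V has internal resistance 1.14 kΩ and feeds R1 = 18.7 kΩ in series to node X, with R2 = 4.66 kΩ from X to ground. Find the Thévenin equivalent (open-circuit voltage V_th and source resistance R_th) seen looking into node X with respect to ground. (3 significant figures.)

V_th ≈ 0.630 V, R_th ≈ 3.77 kΩ

R1' = 1.14 + 18.7 = 19.84 kΩ (source resistance + R1).
Open-circuit (no load on X): V_th = V_CC · R2/(R1' + R2) = 3.31 × 4.66/(19.84 + 4.66) = 0.6296 V.
Zeroing V_CC shorts the top of R1' to ground, so R_th = R1' ‖ R2 = 3.774 kΩ.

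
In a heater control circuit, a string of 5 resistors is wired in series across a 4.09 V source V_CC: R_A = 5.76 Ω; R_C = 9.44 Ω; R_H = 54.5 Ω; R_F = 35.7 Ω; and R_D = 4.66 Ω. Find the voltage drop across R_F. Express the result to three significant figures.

Series total: ΣR = 5.76 + 9.44 + 54.5 + 35.7 + 4.66 = 110.1 Ω.
V = V_CC · R/ΣR = 4.09 × 0.3244 = 1.327 V.

V ≈ 1.33 V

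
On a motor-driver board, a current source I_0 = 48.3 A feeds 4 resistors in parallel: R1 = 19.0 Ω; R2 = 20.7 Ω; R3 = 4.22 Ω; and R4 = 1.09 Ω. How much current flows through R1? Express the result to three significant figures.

ΣG = 1/19.0 + 1/20.7 + 1/4.22 + 1/1.09 = 1.255.
By the current-divider rule, I = I_0 · G_k/ΣG = 48.3 × 0.04193 = 2.025 A.

I ≈ 2.03 A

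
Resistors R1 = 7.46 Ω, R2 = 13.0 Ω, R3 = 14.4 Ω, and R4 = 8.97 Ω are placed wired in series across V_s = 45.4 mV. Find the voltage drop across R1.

Total series resistance ΣR = 7.46 + 13.0 + 14.4 + 8.97 = 43.83 Ω.
By the voltage-divider rule, V = 45.4 × 7.460/43.83 = 7.727 mV.

V ≈ 7.73 mV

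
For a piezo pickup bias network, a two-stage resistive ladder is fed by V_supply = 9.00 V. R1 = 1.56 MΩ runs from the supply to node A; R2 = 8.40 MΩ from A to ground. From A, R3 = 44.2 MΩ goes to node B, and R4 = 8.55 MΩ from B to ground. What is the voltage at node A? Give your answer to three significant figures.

Node A sees R2 in parallel with the series input of stage 2, R3 + R4 = 52.75 MΩ.
R2 ‖ (R3+R4) = 7.246 MΩ.
First divider: V_A = V_supply · 7.246/(1.56 + 7.246) = 7.406 V.

V_A ≈ 7.41 V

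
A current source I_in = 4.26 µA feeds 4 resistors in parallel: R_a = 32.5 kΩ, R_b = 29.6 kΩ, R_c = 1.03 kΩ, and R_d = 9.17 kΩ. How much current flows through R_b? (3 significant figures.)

Conductances: ΣG = 1/32.5 + 1/29.6 + 1/1.03 + 1/9.17 = 1.144 (1/kΩ).
R_b takes the fraction G_k/ΣG = 0.03378/1.144 = 0.02952, so I = 4.26 × 0.02952 = 0.1258 µA.

I ≈ 0.126 µA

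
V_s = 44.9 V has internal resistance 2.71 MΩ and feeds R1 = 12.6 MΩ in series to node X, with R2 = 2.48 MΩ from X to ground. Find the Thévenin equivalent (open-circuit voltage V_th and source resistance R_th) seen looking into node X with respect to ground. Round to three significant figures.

V_th ≈ 6.26 V, R_th ≈ 2.13 MΩ

R1' = 2.71 + 12.6 = 15.31 MΩ (source resistance + R1).
V_th is the unloaded tap voltage: V_s · R2/(R1'+R2) = 44.9 × 0.1394 = 6.259 V.
With V_s suppressed (replaced by a short), R_th = R1' ‖ R2 = (15.31 × 2.48)/(15.31 + 2.48) = 2.134 MΩ.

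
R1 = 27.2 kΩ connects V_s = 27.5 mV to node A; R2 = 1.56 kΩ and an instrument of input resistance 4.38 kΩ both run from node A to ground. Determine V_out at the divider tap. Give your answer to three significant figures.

R2 ‖ R_L = (1.56 × 4.38)/(1.56 + 4.38) = 1.150 kΩ.
Voltage divider with the loaded lower leg: V_out = 27.5 × 1.150/(27.2 + 1.150) = 27.5 × 0.04057 = 1.116 mV.

V_out ≈ 1.12 mV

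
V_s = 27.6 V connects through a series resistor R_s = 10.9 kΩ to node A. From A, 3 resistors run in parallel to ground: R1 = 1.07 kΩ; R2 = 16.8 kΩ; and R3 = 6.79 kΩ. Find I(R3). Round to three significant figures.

Equivalent of the parallel group: R_p = 0.8761 kΩ.
V_A by voltage divider: V_A = 27.6 × 0.8761/(10.9 + 0.8761) = 2.053 V.
I(R3) = V_A / R3 = 2.053/6.79 = 0.3024 mA.
(Check via current divider: I_total = 2.344 mA; share G_k/ΣG = 0.1290 → same result.)

I ≈ 0.302 mA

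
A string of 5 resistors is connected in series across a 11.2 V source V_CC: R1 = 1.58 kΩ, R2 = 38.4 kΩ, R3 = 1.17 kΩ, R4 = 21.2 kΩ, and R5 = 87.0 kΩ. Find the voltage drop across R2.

ΣR = 1.58 + 38.4 + 1.17 + 21.2 + 87.0 = 149.3 kΩ.
Voltage divider: V = V_CC · (38.40 / 149.3) = 11.2 × 0.2571 = 2.880 V.

V ≈ 2.88 V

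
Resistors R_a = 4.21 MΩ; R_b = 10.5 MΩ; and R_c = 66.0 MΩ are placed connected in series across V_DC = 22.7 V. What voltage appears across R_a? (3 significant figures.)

Total series resistance ΣR = 4.21 + 10.5 + 66.0 = 80.71 MΩ.
By the voltage-divider rule, V = 22.7 × 4.210/80.71 = 1.184 V.

V ≈ 1.18 V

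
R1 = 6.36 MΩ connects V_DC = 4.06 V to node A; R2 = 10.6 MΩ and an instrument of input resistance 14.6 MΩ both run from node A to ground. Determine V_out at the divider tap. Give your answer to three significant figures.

R2 ‖ R_L = (10.6 × 14.6)/(10.6 + 14.6) = 6.141 MΩ.
Now apply the divider: V_out = 4.06 × 0.4913 = 1.994 V.

V_out ≈ 1.99 V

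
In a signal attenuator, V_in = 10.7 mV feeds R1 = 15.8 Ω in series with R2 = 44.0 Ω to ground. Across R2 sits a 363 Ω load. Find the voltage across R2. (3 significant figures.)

V_out ≈ 7.63 mV

First combine the lower leg with the load: R2 ‖ R_L = 39.24 Ω.
Then V_out = V_in · R2'/(R1 + R2') = 10.7 × 39.24/55.04 = 7.629 mV.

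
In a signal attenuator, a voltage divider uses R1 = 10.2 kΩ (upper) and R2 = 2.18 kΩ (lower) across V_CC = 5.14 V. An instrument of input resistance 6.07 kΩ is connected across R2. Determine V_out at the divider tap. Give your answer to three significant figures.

The load sits in parallel with R2, giving an effective lower resistance R2' = R2·R_L/(R2+R_L) = 1.604 kΩ.
Now apply the divider: V_out = 5.14 × 0.1359 = 0.6984 V.

V_out ≈ 0.698 V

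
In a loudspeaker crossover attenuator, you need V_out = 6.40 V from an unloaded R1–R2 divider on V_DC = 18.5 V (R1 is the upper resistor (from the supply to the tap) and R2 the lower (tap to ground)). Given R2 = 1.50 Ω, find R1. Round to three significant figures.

The divider ratio is R2/(R1+R2) = 6.40/18.5 = 0.3459.
So R1 = R2 · (V_DC/V_out − 1) = 1.50 × (18.5/6.40 − 1) = 1.50 × 1.891 = 2.836 Ω.

R1 ≈ 2.84 Ω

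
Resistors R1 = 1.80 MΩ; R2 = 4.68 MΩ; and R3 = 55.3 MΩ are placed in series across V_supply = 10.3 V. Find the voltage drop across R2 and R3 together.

V ≈ 10.0 V

Series total: ΣR = 1.80 + 4.68 + 55.3 = 61.78 MΩ.
R_{R2..R3} = 4.68 + 55.3 = 59.98 MΩ.
V = V_supply · R/ΣR = 10.3 × 0.9709 = 10.00 V.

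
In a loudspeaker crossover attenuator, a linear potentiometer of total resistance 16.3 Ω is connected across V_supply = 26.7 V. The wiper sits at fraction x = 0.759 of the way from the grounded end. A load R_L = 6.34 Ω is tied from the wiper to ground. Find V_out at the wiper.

Lower segment x·R_p = 12.37 Ω; upper segment (1−x)·R_p = 3.928 Ω.
R_L loads the lower segment: effective lower R = 4.192 Ω.
V_out = 26.7 × 4.192/(3.928 + 4.192) = 13.78 V.
(Unloaded: V_out = x·V_supply = 20.3 V.)

V_out ≈ 13.8 V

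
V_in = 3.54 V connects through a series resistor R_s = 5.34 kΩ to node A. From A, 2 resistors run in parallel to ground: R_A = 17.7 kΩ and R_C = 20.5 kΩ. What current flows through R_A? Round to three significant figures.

I ≈ 0.128 mA

Parallel bank: R_p = 1/(1/17.7 + 1/20.5) = 9.499 kΩ.
Node voltage V_A = V_in · R_p/(R_s + R_p) = 3.54 × 0.6401 = 2.266 V.
I(R_A) = V_A / R_A = 2.266/17.7 = 0.1280 mA.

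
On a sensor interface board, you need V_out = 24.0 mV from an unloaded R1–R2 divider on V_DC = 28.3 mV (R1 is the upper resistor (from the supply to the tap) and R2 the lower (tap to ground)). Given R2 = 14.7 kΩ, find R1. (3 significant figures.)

R1 ≈ 2.63 kΩ

V_out/V_DC = R2/(R1+R2) = 0.8481.
Rearranging, R1 = R2·(1−k)/k = 14.7 × 0.1792 = 2.634 kΩ.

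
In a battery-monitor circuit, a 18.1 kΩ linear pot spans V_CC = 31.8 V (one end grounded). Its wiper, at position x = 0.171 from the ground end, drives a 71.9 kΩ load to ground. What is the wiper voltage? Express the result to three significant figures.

V_out ≈ 5.25 V

The pot divides into 15.00 kΩ above the wiper and 3.095 kΩ below.
R_L loads the lower segment: effective lower R = 2.967 kΩ.
Then V_out = V_CC · 2.967/(15.00 + 2.967) = 5.250 V.
(Unloaded: V_out = x·V_CC = 5.44 V.)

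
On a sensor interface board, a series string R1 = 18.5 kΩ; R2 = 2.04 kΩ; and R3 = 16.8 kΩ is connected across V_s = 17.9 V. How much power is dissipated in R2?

P ≈ 0.469 mW

ΣR = 37.34 kΩ → I = 17.9/37.34 = 0.4794 mA.
V(R2) = I·R = 0.9779 V; P = V·I = 0.9779 × 0.4794 = 0.4688 mW.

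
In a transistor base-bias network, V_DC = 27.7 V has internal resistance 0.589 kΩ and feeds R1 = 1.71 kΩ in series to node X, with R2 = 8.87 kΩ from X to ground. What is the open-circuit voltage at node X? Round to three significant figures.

R1' = 0.589 + 1.71 = 2.299 kΩ (source resistance + R1).
V_th is the unloaded tap voltage: V_DC · R2/(R1'+R2) = 27.7 × 0.7942 = 22.00 V.

V_th ≈ 22.0 V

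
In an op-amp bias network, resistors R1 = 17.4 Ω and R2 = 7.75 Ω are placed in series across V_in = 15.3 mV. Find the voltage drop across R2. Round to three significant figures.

V ≈ 4.71 mV

Total series resistance ΣR = 17.4 + 7.75 = 25.15 Ω.
V = V_in · R/ΣR = 15.3 × 0.3082 = 4.715 mV.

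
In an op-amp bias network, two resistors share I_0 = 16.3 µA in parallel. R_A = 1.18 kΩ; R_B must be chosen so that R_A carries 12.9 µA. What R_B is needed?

R_B ≈ 4.48 kΩ

Two-branch current divider: I_A = I_0 · R_B/(R_A + R_B).
12.9/16.3 = R_B/(R_A + R_B) → R_B = R_A · (0.7914)/(1 − 0.7914) = 1.18 × 3.794 = 4.477 kΩ.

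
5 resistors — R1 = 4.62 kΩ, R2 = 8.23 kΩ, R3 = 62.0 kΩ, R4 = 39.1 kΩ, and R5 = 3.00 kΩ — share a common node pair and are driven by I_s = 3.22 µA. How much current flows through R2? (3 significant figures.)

ΣG = 1/4.62 + 1/8.23 + 1/62.0 + 1/39.1 + 1/3.00 = 0.7130.
Current divider: I(R2) = I_s · G_k/ΣG = 3.22 × (0.1215/0.7130) = 3.22 × 0.1704 = 0.5487 µA.

I ≈ 0.549 µA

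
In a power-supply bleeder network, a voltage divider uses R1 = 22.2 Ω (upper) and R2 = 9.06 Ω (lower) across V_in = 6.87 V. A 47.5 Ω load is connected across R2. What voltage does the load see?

First combine the lower leg with the load: R2 ‖ R_L = 7.609 Ω.
Voltage divider with the loaded lower leg: V_out = 6.87 × 7.609/(22.2 + 7.609) = 6.87 × 0.2553 = 1.754 V.
(Unloaded it would be 1.99 V; the load pulls it down.)

V_out ≈ 1.75 V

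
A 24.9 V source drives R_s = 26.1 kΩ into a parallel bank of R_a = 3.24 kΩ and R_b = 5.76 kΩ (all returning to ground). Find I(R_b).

I ≈ 0.318 mA

Equivalent of the parallel group: R_p = 2.074 kΩ.
V_A by voltage divider: V_A = 24.9 × 2.074/(26.1 + 2.074) = 1.833 V.
I(R_b) = V_A / R_b = 1.833/5.76 = 0.3182 mA.
(Equivalently: I_total = 0.8838 mA, then current-divider fraction G_k/ΣG = 0.3600.)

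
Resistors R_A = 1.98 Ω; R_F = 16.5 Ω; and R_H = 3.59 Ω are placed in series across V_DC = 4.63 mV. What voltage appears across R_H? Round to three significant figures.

Series total: ΣR = 1.98 + 16.5 + 3.59 = 22.07 Ω.
Voltage divider: V = V_DC · (3.590 / 22.07) = 4.63 × 0.1627 = 0.7531 mV.

V ≈ 0.753 mV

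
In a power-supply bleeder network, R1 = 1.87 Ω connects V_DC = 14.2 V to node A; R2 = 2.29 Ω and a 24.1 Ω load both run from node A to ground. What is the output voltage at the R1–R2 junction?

The load sits in parallel with R2, giving an effective lower resistance R2' = R2·R_L/(R2+R_L) = 2.091 Ω.
Then V_out = V_DC · R2'/(R1 + R2') = 14.2 × 2.091/3.961 = 7.497 V.

V_out ≈ 7.50 V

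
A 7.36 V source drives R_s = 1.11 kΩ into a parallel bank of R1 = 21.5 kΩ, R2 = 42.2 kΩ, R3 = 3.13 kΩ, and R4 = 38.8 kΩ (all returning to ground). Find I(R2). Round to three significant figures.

I ≈ 0.119 mA

Parallel bank: R_p = 1/(1/21.5 + 1/42.2 + 1/3.13 + 1/38.8) = 2.407 kΩ.
Node voltage V_A = V_DC · R_p/(R_s + R_p) = 7.36 × 0.6844 = 5.037 V.
Branch current I = V_A/R2 = 5.037/42.2 = 0.1194 mA.
(Check via current divider: I_total = 2.093 mA; share G_k/ΣG = 0.05704 → same result.)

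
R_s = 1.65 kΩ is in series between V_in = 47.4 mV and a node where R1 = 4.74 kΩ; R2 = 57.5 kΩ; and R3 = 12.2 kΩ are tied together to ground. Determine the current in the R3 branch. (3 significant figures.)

Parallel bank: R_p = 1/(1/4.74 + 1/57.5 + 1/12.2) = 3.222 kΩ.
V_A = 47.4 × 3.222/4.872 = 31.35 mV.
I(R3) = V_A / R3 = 31.35/12.2 = 2.570 µA.

I ≈ 2.57 µA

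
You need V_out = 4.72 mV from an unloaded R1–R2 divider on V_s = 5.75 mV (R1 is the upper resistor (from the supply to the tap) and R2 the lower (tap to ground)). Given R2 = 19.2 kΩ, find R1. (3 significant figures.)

R1 ≈ 4.19 kΩ

The divider ratio is R2/(R1+R2) = 4.72/5.75 = 0.8209.
Rearranging, R1 = R2·(1−k)/k = 19.2 × 0.2182 = 4.190 kΩ.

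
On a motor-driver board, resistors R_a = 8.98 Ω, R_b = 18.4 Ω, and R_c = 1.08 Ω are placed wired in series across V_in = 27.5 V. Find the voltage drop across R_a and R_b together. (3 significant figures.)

Total series resistance ΣR = 8.98 + 18.4 + 1.08 = 28.46 Ω.
R_{R_a..R_b} = 8.98 + 18.4 = 27.38 Ω.
Voltage divider: V = V_in · (27.38 / 28.46) = 27.5 × 0.9621 = 26.46 V.

V ≈ 26.5 V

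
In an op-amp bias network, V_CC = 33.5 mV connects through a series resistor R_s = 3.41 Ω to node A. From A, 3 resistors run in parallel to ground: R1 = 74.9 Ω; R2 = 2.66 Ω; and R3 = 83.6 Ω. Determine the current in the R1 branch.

Combine the parallel branches: R_p = (1/74.9 + 1/2.66 + 1/83.6)⁻¹ = 2.492 Ω.
V_A = 33.5 × 2.492/5.902 = 14.15 mV.
Branch current I = V_A/R1 = 14.15/74.9 = 0.1889 mA.
(Equivalently: I_total = 5.676 mA, then current-divider fraction G_k/ΣG = 0.03327.)

I ≈ 0.189 mA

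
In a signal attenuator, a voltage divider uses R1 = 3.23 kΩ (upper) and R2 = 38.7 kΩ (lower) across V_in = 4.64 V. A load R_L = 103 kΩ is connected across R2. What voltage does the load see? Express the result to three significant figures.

First combine the lower leg with the load: R2 ‖ R_L = 28.13 kΩ.
Voltage divider with the loaded lower leg: V_out = 4.64 × 28.13/(3.23 + 28.13) = 4.64 × 0.8970 = 4.162 V.
(Unloaded it would be 4.28 V; the load pulls it down.)

V_out ≈ 4.16 V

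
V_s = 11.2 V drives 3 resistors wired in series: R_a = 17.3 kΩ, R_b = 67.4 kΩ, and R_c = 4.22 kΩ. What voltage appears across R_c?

V ≈ 0.532 V

Series total: ΣR = 17.3 + 67.4 + 4.22 = 88.92 kΩ.
V = V_s · R/ΣR = 11.2 × 0.04746 = 0.5315 V.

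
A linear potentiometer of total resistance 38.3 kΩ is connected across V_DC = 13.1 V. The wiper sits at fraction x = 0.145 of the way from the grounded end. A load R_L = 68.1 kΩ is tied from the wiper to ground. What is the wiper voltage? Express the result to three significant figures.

V_out ≈ 1.78 V

The pot divides into 32.75 kΩ above the wiper and 5.553 kΩ below.
(x·R_p) ‖ R_L = 5.135 kΩ.
Loaded-divider output: V_out = 13.1 × 0.1355 = 1.776 V.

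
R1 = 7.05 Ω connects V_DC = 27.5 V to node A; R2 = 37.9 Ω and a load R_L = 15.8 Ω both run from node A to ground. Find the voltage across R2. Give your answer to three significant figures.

V_out ≈ 16.8 V

R2 ‖ R_L = (37.9 × 15.8)/(37.9 + 15.8) = 11.15 Ω.
Then V_out = V_DC · R2'/(R1 + R2') = 27.5 × 11.15/18.20 = 16.85 V.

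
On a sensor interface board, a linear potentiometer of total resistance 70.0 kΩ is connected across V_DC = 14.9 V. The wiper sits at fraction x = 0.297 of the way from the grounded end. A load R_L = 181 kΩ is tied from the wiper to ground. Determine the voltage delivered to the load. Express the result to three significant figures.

Lower segment x·R_p = 20.79 kΩ; upper segment (1−x)·R_p = 49.21 kΩ.
R_L loads the lower segment: effective lower R = 18.65 kΩ.
V_out = 14.9 × 18.65/(49.21 + 18.65) = 4.095 V.
(Unloaded: V_out = x·V_DC = 4.43 V.)

V_out ≈ 4.09 V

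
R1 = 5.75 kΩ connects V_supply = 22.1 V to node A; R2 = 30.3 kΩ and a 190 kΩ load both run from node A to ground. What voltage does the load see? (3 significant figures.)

First combine the lower leg with the load: R2 ‖ R_L = 26.13 kΩ.
Now apply the divider: V_out = 22.1 × 0.8197 = 18.11 V.

V_out ≈ 18.1 V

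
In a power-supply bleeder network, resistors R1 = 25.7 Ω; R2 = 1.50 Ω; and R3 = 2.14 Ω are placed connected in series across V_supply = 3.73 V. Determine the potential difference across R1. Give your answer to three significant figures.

ΣR = 25.7 + 1.50 + 2.14 = 29.34 Ω.
By the voltage-divider rule, V = 3.73 × 25.70/29.34 = 3.267 V.

V ≈ 3.27 V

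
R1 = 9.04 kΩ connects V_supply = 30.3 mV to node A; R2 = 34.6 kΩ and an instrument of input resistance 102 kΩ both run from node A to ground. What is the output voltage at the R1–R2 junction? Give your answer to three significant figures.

V_out ≈ 22.4 mV

R2 ‖ R_L = (34.6 × 102)/(34.6 + 102) = 25.84 kΩ.
Voltage divider with the loaded lower leg: V_out = 30.3 × 25.84/(9.04 + 25.84) = 30.3 × 0.7408 = 22.45 mV.
(Unloaded it would be 24.0 mV; the load pulls it down.)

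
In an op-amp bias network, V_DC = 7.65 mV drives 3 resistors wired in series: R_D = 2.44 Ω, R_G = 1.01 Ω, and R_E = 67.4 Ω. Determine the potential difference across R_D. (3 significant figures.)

V ≈ 0.263 mV

Total series resistance ΣR = 2.44 + 1.01 + 67.4 = 70.85 Ω.
By the voltage-divider rule, V = 7.65 × 2.440/70.85 = 0.2635 mV.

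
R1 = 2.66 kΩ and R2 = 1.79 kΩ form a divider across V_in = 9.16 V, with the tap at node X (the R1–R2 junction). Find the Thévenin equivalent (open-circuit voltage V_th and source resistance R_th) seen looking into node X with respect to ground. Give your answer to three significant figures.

V_th is the unloaded tap voltage: V_in · R2/(R1+R2) = 9.16 × 0.4022 = 3.685 V.
With V_in suppressed (replaced by a short), R_th = R1 ‖ R2 = (2.660 × 1.79)/(2.660 + 1.79) = 1.070 kΩ.

V_th ≈ 3.68 V, R_th ≈ 1.07 kΩ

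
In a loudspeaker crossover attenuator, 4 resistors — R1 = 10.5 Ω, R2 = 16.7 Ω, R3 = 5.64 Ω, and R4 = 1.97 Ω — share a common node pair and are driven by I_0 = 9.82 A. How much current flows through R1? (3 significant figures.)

Total conductance ΣG = 1/10.5 + 1/16.7 + 1/5.64 + 1/1.97 = 0.8400 (units of 1/Ω).
R1 takes the fraction G_k/ΣG = 0.09524/0.8400 = 0.1134, so I = 9.82 × 0.1134 = 1.113 A.

I ≈ 1.11 A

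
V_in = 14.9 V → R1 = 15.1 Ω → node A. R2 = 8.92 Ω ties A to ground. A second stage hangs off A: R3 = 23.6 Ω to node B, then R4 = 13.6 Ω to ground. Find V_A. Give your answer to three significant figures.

V_A ≈ 4.81 V

Node A sees R2 in parallel with the series input of stage 2, R3 + R4 = 37.20 Ω.
R2 ‖ (R3+R4) = 7.195 Ω.
So V_A = 14.9 × 0.3227 = 4.808 V.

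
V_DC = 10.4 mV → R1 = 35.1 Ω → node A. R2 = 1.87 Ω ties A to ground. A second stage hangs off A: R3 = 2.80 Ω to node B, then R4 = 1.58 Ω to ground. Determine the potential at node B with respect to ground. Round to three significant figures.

V_B ≈ 0.135 mV

The second stage (R3 + R4 = 4.380 Ω) loads node A in parallel with R2.
Effective lower resistance at A: R2 ‖ 4.380 = 1.310 Ω.
So V_A = 10.4 × 0.03599 = 0.3743 mV.
V_B = V_A × 0.3607 = 0.1350 mV.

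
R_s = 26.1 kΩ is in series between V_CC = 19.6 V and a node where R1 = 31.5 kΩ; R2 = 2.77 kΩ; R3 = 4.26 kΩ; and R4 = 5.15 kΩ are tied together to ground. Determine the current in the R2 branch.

I ≈ 0.315 mA

Combine the parallel branches: R_p = (1/31.5 + 1/2.77 + 1/4.26 + 1/5.15)⁻¹ = 1.217 kΩ.
V_A = 19.6 × 1.217/27.32 = 0.8732 V.
Branch current I = V_A/R2 = 0.8732/2.77 = 0.3152 mA.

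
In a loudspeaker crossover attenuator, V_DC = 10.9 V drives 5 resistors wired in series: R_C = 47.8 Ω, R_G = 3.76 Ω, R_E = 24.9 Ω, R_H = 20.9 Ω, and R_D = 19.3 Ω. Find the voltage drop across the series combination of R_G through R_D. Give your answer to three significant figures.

Series total: ΣR = 47.8 + 3.76 + 24.9 + 20.9 + 19.3 = 116.7 Ω.
R_{R_G..R_D} = 3.76 + 24.9 + 20.9 + 19.3 = 68.86 Ω.
Voltage divider: V = V_DC · (68.86 / 116.7) = 10.9 × 0.5903 = 6.434 V.

V ≈ 6.43 V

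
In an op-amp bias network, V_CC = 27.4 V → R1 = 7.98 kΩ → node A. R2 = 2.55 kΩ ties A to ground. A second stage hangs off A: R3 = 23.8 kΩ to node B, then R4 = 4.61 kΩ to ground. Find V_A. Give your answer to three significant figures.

V_A ≈ 6.21 V

The second stage (R3 + R4 = 28.41 kΩ) loads node A in parallel with R2.
Effective lower resistance at A: R2 ‖ 28.41 = 2.340 kΩ.
V_A = 27.4 × 2.340/(7.98 + 2.340) = 6.213 V.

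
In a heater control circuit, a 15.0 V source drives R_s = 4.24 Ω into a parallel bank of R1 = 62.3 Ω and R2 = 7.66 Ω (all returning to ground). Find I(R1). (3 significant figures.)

I ≈ 0.148 A

Combine the parallel branches: R_p = (1/62.3 + 1/7.66)⁻¹ = 6.821 Ω.
Node voltage V_A = V_supply · R_p/(R_s + R_p) = 15.0 × 0.6167 = 9.250 V.
Branch current I = V_A/R1 = 9.250/62.3 = 0.1485 A.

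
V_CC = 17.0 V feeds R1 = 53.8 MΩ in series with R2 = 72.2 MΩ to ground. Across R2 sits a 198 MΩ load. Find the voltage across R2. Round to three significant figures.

R2 ‖ R_L = (72.2 × 198)/(72.2 + 198) = 52.91 MΩ.
Now apply the divider: V_out = 17.0 × 0.4958 = 8.429 V.

V_out ≈ 8.43 V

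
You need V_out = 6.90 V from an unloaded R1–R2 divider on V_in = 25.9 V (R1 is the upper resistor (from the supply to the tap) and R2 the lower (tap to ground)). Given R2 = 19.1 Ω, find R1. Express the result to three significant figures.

R1 ≈ 52.6 Ω

V_out/V_in = R2/(R1+R2) = 0.2664.
Rearranging, R1 = R2·(1−k)/k = 19.1 × 2.754 = 52.59 Ω.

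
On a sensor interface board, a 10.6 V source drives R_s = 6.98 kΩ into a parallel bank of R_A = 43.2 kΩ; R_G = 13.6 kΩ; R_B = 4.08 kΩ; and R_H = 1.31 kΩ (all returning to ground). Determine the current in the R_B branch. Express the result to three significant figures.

I ≈ 0.298 mA

Equivalent of the parallel group: R_p = 0.9049 kΩ.
Node voltage V_A = V_DC · R_p/(R_s + R_p) = 10.6 × 0.1148 = 1.216 V.
I(R_B) = V_A / R_B = 1.216/4.08 = 0.2982 mA.
(Check via current divider: I_total = 1.344 mA; share G_k/ΣG = 0.2218 → same result.)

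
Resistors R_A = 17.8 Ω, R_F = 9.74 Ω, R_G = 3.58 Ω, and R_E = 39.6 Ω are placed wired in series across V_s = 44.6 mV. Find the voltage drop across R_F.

ΣR = 17.8 + 9.74 + 3.58 + 39.6 = 70.72 Ω.
V = V_s · R/ΣR = 44.6 × 0.1377 = 6.143 mV.

V ≈ 6.14 mV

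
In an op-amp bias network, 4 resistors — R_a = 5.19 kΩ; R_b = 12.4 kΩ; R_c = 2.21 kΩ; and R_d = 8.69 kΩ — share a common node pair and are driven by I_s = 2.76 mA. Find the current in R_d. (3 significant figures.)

I ≈ 0.378 mA

ΣG = 1/5.19 + 1/12.4 + 1/2.21 + 1/8.69 = 0.8409.
By the current-divider rule, I = I_s · G_k/ΣG = 2.76 × 0.1368 = 0.3777 mA.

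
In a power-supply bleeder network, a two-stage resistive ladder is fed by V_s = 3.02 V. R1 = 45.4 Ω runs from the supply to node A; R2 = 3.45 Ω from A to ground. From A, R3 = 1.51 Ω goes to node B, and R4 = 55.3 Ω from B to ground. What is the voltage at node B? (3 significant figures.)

V_B ≈ 0.197 V

The second stage (R3 + R4 = 56.81 Ω) loads node A in parallel with R2.
Effective lower resistance at A: R2 ‖ 56.81 = 3.252 Ω.
V_A = 3.02 × 3.252/(45.4 + 3.252) = 0.2019 V.
Then the unloaded second divider: V_B = V_A × R4/(R3+R4) = 0.2019 × 0.9734 = 0.1965 V.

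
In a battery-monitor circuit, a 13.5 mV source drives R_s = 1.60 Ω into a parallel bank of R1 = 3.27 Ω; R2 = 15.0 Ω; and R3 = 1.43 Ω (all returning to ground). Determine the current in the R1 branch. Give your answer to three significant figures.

Parallel bank: R_p = 1/(1/3.27 + 1/15.0 + 1/1.43) = 0.9330 Ω.
V_A by voltage divider: V_A = 13.5 × 0.9330/(1.60 + 0.9330) = 4.973 mV.
Branch current I = V_A/R1 = 4.973/3.27 = 1.521 mA.

I ≈ 1.52 mA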